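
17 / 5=3.40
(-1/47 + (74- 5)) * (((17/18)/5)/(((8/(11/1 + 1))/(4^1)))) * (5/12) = 27557/846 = 32.57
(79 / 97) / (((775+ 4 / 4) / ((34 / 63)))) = 1343 / 2371068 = 0.00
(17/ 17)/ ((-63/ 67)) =-67/ 63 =-1.06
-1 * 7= -7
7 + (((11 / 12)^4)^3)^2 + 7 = 1122805593523279428962893345 / 79496847203390844133441536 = 14.12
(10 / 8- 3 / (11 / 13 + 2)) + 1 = 177 / 148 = 1.20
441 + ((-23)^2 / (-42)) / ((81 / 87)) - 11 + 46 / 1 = 524443 / 1134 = 462.47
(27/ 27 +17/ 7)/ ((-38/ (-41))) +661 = 88405/ 133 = 664.70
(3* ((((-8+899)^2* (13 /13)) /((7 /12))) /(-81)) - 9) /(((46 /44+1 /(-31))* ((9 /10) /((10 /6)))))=-1337095100 /14511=-92143.55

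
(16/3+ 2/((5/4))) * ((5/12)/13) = 2/9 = 0.22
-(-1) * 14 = 14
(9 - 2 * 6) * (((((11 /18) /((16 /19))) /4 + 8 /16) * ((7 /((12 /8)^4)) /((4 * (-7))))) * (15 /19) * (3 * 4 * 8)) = 3925 /513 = 7.65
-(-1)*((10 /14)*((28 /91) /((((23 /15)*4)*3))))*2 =50 /2093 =0.02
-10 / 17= -0.59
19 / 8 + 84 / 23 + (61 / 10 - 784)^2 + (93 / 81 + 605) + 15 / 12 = 75233135947 / 124200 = 605741.84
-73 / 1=-73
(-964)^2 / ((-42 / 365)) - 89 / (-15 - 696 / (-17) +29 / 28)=-2177789802964 / 269661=-8076028.06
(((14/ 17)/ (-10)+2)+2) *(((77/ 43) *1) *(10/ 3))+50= 53644/ 731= 73.38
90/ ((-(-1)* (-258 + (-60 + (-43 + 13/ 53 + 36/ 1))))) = -2385/ 8606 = -0.28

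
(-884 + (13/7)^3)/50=-60203/3430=-17.55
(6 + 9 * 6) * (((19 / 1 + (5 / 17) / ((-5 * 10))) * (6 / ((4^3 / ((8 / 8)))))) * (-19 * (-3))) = 6089.99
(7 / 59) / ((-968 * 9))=-7 / 514008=-0.00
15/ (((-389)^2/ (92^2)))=126960/ 151321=0.84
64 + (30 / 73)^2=341956 / 5329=64.17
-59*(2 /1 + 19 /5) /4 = -1711 /20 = -85.55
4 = 4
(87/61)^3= 658503/226981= 2.90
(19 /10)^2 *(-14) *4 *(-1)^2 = -5054 /25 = -202.16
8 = 8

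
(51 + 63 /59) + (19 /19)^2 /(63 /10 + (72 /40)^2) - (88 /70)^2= 1744175302 /34475175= 50.59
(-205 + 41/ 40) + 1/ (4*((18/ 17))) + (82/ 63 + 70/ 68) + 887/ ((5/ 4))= 2177095/ 4284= 508.19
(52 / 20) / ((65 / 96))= 96 / 25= 3.84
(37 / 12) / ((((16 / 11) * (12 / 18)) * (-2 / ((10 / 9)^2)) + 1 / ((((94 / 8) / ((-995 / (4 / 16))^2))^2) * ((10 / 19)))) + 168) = 22476575 / 25172121064304418144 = 0.00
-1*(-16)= 16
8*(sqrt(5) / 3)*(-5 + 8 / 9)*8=-2368*sqrt(5) / 27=-196.11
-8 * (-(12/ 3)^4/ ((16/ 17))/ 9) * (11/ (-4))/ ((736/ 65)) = -12155/ 207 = -58.72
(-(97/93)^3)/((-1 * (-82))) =-912673/65957274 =-0.01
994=994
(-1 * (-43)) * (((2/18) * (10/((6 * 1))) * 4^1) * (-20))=-17200/27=-637.04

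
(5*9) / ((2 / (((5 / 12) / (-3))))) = -25 / 8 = -3.12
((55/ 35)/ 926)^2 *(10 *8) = 2420/ 10504081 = 0.00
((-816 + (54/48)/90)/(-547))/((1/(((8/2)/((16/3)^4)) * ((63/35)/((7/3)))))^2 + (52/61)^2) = 0.00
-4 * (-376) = 1504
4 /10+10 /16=41 /40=1.02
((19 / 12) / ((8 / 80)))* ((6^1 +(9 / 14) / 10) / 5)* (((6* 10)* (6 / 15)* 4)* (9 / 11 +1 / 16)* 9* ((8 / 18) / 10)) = 500061 / 770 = 649.43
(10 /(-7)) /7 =-10 /49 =-0.20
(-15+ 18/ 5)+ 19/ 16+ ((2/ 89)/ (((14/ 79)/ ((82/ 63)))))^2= -1255218270097/ 123238720080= -10.19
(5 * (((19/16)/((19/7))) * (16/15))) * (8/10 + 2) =98/15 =6.53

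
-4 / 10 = -2 / 5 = -0.40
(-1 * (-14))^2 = 196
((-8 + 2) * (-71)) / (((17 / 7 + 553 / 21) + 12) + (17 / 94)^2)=79046856 / 7569685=10.44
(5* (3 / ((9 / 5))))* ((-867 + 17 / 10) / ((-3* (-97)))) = -43265 / 1746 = -24.78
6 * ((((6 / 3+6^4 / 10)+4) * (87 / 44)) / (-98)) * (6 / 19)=-265437 / 51205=-5.18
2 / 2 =1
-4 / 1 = -4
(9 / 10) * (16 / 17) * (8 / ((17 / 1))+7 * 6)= 51984 / 1445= 35.98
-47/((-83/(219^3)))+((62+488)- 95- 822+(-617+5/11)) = 5429390326/913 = 5946758.30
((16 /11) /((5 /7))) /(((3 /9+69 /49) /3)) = 3087 /880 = 3.51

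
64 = 64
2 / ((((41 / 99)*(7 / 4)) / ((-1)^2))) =792 / 287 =2.76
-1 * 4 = -4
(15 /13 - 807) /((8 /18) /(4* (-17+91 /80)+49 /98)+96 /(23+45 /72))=-69243741 /348556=-198.66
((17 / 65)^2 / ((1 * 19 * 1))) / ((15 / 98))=28322 / 1204125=0.02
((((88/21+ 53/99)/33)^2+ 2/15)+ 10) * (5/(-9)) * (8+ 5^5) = -83186936491217/4706920449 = -17673.33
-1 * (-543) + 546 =1089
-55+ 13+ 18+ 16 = -8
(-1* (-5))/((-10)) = -1/2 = -0.50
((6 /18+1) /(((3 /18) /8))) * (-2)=-128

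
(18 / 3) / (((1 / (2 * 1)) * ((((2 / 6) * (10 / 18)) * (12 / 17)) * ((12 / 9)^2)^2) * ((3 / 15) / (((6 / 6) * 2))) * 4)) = 37179 / 512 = 72.62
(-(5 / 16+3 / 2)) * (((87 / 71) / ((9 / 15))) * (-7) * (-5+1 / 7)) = -71485 / 568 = -125.85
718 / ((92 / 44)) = 7898 / 23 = 343.39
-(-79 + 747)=-668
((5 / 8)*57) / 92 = 0.39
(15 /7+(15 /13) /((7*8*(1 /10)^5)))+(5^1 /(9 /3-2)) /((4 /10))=377665 /182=2075.08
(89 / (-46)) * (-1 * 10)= 445 / 23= 19.35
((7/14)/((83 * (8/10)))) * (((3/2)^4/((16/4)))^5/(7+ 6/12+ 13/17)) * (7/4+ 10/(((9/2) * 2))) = 3391866381195/400686088978432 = 0.01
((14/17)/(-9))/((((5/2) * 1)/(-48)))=448/255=1.76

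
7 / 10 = 0.70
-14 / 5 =-2.80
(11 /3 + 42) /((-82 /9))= -411 /82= -5.01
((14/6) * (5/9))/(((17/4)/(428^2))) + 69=55942.12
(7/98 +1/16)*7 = 15/16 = 0.94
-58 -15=-73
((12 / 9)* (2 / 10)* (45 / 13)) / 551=12 / 7163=0.00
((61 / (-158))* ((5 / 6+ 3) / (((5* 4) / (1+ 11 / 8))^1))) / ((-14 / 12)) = 26657 / 176960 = 0.15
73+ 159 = 232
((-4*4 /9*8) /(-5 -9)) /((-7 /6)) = -128 /147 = -0.87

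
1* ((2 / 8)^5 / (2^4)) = 1 / 16384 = 0.00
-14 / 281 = -0.05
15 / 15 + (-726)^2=527077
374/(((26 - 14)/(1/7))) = 187/42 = 4.45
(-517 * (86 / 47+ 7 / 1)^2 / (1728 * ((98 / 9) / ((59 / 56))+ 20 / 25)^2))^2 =244629219970253675390625 / 6912074943073141547597824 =0.04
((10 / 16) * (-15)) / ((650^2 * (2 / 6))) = -9 / 135200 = -0.00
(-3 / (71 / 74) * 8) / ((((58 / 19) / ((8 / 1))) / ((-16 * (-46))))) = -99342336 / 2059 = -48247.86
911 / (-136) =-911 / 136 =-6.70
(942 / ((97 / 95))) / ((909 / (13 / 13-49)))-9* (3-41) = 2873294 / 9797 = 293.28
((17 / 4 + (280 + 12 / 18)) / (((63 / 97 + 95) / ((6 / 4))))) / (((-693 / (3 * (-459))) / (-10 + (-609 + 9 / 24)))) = -35874154953 / 6531712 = -5492.31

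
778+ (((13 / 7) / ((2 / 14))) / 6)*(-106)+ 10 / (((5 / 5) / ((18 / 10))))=1699 / 3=566.33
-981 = -981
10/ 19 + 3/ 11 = 167/ 209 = 0.80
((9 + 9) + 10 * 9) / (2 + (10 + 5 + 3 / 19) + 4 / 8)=6.12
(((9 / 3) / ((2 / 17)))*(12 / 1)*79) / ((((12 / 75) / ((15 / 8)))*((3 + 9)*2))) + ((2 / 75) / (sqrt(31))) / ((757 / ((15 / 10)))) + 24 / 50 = sqrt(31) / 586675 + 37773411 / 3200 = 11804.19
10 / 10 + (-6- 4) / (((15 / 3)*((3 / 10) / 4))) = -77 / 3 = -25.67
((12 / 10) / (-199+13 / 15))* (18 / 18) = -9 / 1486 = -0.01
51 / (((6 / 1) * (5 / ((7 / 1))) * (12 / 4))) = 119 / 30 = 3.97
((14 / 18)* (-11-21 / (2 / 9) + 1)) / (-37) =1463 / 666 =2.20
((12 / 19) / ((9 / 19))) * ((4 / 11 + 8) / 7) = 368 / 231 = 1.59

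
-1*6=-6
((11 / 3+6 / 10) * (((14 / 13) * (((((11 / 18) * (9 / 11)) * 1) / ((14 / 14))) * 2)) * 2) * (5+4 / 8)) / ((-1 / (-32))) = 315392 / 195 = 1617.39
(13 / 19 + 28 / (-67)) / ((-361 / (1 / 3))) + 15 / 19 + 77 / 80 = 64400941 / 36764240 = 1.75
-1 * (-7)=7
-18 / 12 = -3 / 2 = -1.50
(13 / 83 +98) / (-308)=-8147 / 25564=-0.32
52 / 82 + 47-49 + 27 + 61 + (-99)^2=405393 / 41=9887.63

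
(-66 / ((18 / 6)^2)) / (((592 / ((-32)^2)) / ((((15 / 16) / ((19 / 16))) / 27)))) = -7040 / 18981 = -0.37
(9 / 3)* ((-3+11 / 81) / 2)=-116 / 27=-4.30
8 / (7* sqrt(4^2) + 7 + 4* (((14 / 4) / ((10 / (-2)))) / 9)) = 360 / 1561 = 0.23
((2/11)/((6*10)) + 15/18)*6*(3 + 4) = 1932/55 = 35.13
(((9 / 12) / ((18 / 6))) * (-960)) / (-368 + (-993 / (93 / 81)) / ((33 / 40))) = 10230 / 60371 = 0.17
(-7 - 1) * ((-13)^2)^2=-228488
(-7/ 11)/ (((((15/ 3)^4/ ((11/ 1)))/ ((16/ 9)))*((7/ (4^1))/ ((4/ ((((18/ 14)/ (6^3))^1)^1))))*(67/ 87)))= -415744/ 41875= -9.93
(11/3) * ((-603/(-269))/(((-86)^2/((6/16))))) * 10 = 33165/7958096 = 0.00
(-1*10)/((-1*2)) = 5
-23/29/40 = -23/1160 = -0.02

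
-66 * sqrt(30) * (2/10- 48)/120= 144.00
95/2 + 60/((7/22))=236.07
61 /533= 0.11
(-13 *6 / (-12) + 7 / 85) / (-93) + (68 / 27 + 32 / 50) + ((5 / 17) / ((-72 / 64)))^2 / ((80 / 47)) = 3.13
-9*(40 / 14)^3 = -72000 / 343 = -209.91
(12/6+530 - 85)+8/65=29063/65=447.12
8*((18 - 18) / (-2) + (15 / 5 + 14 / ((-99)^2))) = 235336 / 9801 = 24.01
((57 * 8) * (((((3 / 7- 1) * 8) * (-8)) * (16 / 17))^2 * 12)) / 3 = 30601641984 / 14161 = 2160980.30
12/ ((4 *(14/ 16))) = 24/ 7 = 3.43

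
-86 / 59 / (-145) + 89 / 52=765867 / 444860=1.72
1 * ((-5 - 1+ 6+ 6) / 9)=2 / 3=0.67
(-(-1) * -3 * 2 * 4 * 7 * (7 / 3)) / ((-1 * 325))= 392 / 325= 1.21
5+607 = 612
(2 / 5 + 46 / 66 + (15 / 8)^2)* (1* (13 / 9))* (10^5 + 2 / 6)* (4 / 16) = 166566.47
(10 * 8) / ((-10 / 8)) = -64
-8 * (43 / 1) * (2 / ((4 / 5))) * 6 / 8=-645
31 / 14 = 2.21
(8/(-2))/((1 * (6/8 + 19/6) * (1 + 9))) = -24/235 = -0.10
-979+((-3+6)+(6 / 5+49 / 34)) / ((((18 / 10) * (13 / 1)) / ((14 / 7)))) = -1946272 / 1989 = -978.52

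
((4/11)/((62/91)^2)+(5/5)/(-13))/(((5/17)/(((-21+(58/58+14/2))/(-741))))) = 1650394/39165555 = 0.04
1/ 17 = 0.06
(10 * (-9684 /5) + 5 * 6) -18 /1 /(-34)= -328737 /17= -19337.47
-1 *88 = -88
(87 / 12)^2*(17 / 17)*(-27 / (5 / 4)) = -1135.35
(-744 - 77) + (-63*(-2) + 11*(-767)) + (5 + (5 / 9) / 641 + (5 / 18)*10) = -9124.22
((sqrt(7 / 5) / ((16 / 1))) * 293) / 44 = 293 * sqrt(35) / 3520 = 0.49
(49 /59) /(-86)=-49 /5074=-0.01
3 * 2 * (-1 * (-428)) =2568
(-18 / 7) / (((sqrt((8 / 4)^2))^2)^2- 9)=-18 / 49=-0.37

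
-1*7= -7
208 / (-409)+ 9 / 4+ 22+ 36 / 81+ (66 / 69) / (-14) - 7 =40578281 / 2370564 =17.12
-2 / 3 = -0.67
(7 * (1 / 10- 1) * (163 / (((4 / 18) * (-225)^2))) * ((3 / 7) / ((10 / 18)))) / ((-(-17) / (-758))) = 1667979 / 531250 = 3.14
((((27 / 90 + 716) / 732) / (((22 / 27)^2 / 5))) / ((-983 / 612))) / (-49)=266313177 / 2844165016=0.09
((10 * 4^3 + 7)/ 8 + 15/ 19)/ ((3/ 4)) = 108.89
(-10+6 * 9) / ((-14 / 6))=-18.86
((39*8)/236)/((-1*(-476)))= 0.00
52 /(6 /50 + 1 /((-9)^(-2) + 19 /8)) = 2011100 /20841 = 96.50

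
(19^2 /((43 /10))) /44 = 1805 /946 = 1.91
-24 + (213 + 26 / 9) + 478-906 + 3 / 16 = -33973 / 144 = -235.92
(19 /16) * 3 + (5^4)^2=6250057 /16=390628.56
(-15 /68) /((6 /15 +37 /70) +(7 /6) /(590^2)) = -54825750 /230791133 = -0.24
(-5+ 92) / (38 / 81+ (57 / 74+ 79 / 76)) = 19816164 / 519065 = 38.18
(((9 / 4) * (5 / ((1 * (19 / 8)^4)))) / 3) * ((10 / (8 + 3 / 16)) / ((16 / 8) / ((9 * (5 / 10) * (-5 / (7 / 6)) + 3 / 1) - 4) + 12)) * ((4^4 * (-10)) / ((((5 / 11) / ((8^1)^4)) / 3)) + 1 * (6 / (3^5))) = -837087.75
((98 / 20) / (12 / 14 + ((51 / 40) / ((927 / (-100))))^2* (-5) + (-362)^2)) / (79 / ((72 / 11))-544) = -4715997552 / 67089120308585195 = -0.00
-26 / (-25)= 26 / 25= 1.04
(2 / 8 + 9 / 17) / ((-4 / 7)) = -371 / 272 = -1.36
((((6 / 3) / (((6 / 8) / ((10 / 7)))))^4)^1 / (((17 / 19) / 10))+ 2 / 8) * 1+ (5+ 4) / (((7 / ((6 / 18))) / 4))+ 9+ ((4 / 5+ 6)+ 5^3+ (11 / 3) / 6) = 165128488787 / 66123540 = 2497.27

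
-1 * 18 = -18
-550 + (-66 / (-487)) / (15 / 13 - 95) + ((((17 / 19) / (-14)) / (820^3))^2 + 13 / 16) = -350935230627186154260385014677 / 639006364557616292608000000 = -549.19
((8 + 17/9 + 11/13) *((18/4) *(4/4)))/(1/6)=3768/13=289.85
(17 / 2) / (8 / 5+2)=85 / 36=2.36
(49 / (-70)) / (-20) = 7 / 200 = 0.04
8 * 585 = 4680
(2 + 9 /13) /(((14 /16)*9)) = 40 /117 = 0.34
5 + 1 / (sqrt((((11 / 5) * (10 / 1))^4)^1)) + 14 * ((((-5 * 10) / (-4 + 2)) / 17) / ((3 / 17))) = 176663 / 1452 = 121.67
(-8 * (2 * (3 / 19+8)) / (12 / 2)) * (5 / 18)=-6.04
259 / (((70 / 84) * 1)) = 1554 / 5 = 310.80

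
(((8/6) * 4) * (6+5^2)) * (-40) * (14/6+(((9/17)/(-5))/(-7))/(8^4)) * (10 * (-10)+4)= 528855877/357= 1481389.01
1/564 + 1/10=287/2820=0.10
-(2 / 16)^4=-1 / 4096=-0.00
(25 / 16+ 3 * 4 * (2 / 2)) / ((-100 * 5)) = -217 / 8000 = -0.03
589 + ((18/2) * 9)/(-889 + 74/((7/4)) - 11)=3535789/6004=588.91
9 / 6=3 / 2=1.50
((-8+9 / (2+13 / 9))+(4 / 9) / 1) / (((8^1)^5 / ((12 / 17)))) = -1379 / 12951552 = -0.00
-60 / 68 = -15 / 17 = -0.88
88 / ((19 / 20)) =1760 / 19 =92.63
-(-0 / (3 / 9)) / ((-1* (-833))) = 0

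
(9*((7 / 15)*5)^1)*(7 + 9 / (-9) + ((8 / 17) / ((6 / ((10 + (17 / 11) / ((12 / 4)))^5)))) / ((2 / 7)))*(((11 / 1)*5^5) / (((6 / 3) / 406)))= 312819159195271487500 / 60481971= 5172105902356.78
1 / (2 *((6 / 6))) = 1 / 2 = 0.50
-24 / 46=-12 / 23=-0.52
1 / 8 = 0.12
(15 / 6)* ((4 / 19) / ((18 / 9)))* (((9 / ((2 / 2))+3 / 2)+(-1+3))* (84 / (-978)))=-875 / 3097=-0.28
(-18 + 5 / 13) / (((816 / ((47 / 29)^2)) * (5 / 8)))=-505861 / 5575830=-0.09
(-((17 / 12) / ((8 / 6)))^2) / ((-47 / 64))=289 / 188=1.54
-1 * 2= -2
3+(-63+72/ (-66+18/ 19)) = -6294/ 103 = -61.11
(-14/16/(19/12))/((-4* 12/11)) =0.13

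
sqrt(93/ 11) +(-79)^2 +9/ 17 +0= sqrt(1023)/ 11 +106106/ 17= 6244.44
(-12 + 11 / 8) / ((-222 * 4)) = 85 / 7104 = 0.01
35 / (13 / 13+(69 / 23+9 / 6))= 70 / 11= 6.36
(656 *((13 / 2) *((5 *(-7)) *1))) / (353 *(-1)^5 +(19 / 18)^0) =18655 / 44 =423.98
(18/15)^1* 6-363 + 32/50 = -8879/25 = -355.16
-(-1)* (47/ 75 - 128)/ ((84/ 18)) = -9553/ 350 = -27.29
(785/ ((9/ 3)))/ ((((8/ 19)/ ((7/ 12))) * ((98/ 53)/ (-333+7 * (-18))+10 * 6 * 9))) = 282206715/ 420367424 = 0.67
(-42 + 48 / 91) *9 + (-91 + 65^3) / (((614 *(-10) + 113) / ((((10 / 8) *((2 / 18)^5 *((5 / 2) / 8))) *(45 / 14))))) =-85960065043003 / 230299288128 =-373.25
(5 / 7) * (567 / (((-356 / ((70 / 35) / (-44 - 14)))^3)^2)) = 405 / 1210843389805728978866176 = 0.00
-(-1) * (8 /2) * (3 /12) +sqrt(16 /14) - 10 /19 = 9 /19 +2 * sqrt(14) /7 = 1.54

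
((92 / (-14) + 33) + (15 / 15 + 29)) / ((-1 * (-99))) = 395 / 693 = 0.57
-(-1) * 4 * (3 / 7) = 12 / 7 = 1.71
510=510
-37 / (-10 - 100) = 37 / 110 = 0.34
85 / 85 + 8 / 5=13 / 5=2.60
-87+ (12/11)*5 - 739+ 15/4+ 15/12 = -8971/11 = -815.55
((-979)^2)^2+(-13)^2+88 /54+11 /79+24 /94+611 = 92091486023269438 /100251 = 918609151263.02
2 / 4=1 / 2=0.50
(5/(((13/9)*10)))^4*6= 19683/228488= 0.09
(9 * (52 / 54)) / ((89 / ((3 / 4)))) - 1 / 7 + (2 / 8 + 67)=67.18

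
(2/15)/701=2/10515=0.00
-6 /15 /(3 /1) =-2 /15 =-0.13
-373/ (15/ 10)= -746/ 3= -248.67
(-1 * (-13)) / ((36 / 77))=1001 / 36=27.81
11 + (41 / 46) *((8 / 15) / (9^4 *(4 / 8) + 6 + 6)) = 24990403 / 2271825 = 11.00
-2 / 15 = -0.13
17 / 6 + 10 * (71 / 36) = 203 / 9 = 22.56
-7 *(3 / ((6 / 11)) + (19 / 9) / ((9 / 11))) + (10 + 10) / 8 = -4379 / 81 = -54.06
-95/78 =-1.22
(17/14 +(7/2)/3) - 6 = -76/21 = -3.62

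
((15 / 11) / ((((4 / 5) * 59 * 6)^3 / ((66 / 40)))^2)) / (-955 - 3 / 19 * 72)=-653125 / 87706558313214045585408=-0.00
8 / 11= 0.73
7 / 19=0.37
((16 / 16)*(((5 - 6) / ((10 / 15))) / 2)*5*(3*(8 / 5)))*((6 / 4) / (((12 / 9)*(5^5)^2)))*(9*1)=-729 / 39062500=-0.00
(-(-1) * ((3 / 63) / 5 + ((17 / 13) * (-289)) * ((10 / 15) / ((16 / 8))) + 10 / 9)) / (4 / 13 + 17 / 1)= -511276 / 70875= -7.21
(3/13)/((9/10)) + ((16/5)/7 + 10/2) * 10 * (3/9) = 5036/273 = 18.45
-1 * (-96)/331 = 96/331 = 0.29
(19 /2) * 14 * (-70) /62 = -4655 /31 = -150.16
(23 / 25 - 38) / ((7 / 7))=-927 / 25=-37.08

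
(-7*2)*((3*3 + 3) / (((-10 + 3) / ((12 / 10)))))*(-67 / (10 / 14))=-67536 / 25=-2701.44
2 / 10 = 1 / 5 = 0.20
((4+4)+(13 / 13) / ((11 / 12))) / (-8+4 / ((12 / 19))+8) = 300 / 209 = 1.44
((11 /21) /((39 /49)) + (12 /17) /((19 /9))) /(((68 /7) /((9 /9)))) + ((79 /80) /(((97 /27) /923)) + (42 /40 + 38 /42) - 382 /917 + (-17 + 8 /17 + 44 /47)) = 239.75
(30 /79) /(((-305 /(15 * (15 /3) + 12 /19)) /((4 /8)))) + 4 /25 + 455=1041764844 /2289025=455.11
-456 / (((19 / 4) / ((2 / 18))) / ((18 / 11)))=-192 / 11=-17.45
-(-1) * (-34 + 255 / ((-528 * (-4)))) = -23851 / 704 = -33.88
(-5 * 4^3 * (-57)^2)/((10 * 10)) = -51984/5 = -10396.80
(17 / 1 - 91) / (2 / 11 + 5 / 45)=-252.62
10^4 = 10000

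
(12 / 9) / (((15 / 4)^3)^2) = 16384 / 34171875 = 0.00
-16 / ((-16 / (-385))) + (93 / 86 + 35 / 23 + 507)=246465 / 1978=124.60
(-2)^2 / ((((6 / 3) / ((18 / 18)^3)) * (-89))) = -0.02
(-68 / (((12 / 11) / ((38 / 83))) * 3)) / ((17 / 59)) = -24662 / 747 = -33.01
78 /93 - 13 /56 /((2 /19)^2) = -139659 /6944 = -20.11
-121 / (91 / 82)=-9922 / 91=-109.03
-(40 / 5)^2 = -64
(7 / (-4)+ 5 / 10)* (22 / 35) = -11 / 14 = -0.79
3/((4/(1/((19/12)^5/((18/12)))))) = 279936/2476099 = 0.11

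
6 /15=2 /5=0.40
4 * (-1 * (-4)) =16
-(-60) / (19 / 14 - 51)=-168 / 139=-1.21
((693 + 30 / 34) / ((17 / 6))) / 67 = 3.66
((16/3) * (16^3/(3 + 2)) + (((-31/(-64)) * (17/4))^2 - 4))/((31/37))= 158922439627/30474240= 5214.98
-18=-18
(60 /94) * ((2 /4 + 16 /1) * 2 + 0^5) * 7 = 6930 /47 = 147.45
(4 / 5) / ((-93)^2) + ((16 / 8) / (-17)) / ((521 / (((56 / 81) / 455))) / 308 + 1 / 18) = -239162684 / 18150354149805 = -0.00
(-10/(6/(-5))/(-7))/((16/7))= -25/48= -0.52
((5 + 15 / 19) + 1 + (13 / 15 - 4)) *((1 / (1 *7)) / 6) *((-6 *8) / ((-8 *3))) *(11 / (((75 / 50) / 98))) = 320936 / 2565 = 125.12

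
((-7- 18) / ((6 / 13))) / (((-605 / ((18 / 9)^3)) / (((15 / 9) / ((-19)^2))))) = 1300 / 393129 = 0.00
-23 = -23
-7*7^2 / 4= -343 / 4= -85.75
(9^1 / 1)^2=81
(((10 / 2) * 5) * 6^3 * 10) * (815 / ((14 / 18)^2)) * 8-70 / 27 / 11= 8469988556570 / 14553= 582009795.68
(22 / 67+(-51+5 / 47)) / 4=-12.64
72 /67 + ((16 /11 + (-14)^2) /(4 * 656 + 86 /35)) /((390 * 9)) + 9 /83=389183718386 /328957512741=1.18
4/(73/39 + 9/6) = 312/263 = 1.19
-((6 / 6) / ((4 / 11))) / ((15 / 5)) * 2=-11 / 6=-1.83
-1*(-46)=46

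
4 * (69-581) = -2048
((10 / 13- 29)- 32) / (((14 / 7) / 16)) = -6264 / 13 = -481.85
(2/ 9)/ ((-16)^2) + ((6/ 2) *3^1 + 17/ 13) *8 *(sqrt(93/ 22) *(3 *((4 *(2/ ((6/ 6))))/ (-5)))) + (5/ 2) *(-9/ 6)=-12864 *sqrt(2046)/ 715 - 4319/ 1152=-817.56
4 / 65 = 0.06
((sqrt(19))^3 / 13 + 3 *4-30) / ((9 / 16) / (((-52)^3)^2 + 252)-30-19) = 5693935655808 / 15500158174135-6010265414464 *sqrt(19) / 201502056263755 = 0.24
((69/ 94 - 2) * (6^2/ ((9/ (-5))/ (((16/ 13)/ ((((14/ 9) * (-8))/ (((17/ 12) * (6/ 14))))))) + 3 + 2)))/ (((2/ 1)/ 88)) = -2670360/ 46577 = -57.33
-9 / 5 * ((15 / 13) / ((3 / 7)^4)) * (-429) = 26411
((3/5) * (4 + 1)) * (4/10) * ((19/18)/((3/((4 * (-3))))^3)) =-1216/15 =-81.07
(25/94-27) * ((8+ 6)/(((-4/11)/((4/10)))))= 193501/470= 411.70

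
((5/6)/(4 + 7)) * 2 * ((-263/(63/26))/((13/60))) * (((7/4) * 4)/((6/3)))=-26300/99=-265.66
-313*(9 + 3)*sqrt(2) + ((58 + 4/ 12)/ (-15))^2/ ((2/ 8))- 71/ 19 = 87349/ 1539- 3756*sqrt(2) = -5255.03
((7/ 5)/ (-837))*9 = -7/ 465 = -0.02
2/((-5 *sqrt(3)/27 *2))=-3.12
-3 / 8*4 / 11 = -0.14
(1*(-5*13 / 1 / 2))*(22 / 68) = -715 / 68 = -10.51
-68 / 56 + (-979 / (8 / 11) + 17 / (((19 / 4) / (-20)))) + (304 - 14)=-1201169 / 1064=-1128.92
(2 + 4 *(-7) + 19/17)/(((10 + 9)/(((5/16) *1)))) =-2115/5168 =-0.41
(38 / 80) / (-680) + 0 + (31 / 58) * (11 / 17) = 272249 / 788800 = 0.35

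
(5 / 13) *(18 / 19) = 90 / 247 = 0.36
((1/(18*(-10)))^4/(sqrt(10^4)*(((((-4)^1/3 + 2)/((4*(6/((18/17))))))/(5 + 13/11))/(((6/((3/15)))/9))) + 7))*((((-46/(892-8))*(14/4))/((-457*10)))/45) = 119/1007526633048000000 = 0.00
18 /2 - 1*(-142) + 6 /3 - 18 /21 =1065 /7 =152.14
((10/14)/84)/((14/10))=25/4116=0.01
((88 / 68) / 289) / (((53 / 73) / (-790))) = -1268740 / 260389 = -4.87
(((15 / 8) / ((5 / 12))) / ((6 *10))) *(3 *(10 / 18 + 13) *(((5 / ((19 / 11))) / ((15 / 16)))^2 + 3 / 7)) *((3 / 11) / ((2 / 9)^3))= 3358580517 / 4447520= 755.16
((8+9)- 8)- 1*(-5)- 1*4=10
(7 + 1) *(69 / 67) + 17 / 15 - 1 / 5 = 9218 / 1005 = 9.17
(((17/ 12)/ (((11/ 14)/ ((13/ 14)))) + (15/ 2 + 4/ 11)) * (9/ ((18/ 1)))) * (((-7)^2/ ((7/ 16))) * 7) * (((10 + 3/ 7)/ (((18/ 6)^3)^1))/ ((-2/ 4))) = -2573396/ 891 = -2888.21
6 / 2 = 3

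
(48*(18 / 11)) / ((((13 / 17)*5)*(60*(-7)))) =-1224 / 25025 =-0.05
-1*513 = -513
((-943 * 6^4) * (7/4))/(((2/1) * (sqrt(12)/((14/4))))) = -1247589 * sqrt(3)/2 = -1080443.77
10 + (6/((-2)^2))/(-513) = 3419/342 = 10.00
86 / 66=43 / 33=1.30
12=12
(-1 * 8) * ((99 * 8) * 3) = -19008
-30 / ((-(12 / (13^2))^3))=24134045 / 288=83798.77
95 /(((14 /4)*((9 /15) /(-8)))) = -361.90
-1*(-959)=959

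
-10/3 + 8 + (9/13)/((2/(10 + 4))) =371/39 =9.51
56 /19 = 2.95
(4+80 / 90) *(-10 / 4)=-110 / 9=-12.22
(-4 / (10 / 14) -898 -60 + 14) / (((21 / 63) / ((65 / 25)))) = -185172 / 25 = -7406.88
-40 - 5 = -45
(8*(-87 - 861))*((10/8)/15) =-632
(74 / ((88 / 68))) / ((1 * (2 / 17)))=10693 / 22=486.05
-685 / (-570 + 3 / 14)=9590 / 7977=1.20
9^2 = 81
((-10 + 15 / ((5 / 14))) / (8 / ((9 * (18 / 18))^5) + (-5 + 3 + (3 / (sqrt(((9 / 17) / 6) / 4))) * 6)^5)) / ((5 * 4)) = 188159832011072223 / 37193495812677168049740159287 + 1131417660429597816 * sqrt(102) / 185967479063385840248700796435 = 0.00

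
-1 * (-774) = 774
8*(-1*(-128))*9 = 9216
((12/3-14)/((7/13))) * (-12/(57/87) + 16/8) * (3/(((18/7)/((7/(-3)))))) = -141050/171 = -824.85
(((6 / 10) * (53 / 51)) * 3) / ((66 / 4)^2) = 212 / 30855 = 0.01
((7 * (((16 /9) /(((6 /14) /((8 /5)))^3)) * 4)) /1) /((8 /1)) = 323.77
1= 1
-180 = -180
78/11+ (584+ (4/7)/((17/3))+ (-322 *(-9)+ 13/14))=1305305/374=3490.12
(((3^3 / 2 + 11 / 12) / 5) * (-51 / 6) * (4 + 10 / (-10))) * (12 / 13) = -8823 / 130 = -67.87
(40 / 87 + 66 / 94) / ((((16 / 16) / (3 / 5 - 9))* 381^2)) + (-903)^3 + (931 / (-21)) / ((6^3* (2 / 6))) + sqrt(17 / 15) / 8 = -17481967339601424611 / 23742533160 + sqrt(255) / 120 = -736314327.48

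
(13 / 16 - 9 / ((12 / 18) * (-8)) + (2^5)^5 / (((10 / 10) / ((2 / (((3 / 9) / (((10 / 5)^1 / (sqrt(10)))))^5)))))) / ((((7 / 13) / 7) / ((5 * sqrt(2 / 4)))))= 75846317314.27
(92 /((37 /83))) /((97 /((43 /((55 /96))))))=31521408 /197395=159.69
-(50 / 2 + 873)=-898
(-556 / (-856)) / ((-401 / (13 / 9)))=-1807 / 772326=-0.00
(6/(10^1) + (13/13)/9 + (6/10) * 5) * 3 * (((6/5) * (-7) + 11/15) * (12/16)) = -3841/60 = -64.02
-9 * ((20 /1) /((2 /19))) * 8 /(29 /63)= -861840 /29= -29718.62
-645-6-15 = -666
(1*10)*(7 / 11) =6.36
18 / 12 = 3 / 2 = 1.50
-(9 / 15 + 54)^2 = -2981.16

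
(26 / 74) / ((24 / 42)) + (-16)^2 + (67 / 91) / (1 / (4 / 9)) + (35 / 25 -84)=174.34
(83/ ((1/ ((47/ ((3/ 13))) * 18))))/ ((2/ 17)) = 2586363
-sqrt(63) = -3 * sqrt(7) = -7.94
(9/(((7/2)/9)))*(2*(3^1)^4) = 26244/7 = 3749.14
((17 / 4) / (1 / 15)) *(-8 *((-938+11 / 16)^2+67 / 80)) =-57352106967 / 128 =-448063335.68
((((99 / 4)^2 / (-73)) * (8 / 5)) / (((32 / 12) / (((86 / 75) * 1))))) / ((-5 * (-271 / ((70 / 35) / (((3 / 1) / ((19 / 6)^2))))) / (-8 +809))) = -4513514049 / 197830000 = -22.82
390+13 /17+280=11403 /17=670.76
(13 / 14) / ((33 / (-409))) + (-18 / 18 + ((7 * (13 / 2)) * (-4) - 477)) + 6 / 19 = -5891731 / 8778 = -671.19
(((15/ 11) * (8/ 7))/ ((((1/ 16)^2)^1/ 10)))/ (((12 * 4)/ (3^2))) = 57600/ 77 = 748.05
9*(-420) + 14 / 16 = -30233 / 8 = -3779.12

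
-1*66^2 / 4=-1089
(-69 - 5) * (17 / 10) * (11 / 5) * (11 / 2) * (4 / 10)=-76109 / 125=-608.87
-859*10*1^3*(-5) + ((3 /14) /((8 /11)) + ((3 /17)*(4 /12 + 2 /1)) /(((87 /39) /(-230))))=2369199309 /55216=42907.84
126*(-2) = -252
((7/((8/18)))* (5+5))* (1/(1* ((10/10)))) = 315/2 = 157.50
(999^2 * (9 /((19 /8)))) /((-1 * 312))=-2994003 /247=-12121.47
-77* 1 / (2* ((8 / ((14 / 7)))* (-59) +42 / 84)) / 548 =77 / 258108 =0.00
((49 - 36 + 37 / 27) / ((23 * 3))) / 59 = 388 / 109917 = 0.00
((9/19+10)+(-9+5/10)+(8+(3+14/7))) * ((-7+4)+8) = 2845/38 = 74.87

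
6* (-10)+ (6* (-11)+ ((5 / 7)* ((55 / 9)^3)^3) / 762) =22766453807992799 / 2066500888326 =11016.91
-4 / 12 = -1 / 3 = -0.33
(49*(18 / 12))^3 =397065.38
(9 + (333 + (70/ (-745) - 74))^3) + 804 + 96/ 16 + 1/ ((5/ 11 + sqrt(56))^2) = 2616628478335047979293/ 150763086931949 - 26620 * sqrt(14)/ 45576001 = 17355896.14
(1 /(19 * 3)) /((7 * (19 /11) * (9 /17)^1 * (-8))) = -187 /545832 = -0.00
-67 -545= -612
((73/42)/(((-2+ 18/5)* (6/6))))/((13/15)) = 1825/1456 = 1.25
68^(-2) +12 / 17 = 3265 / 4624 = 0.71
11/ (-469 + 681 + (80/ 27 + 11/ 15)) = 1485/ 29119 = 0.05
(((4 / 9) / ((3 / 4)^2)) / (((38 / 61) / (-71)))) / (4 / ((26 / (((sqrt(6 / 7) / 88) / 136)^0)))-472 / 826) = 6305936 / 29241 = 215.65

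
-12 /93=-0.13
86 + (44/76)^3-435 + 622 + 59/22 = 41629117/150898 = 275.88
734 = 734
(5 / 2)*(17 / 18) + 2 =157 / 36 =4.36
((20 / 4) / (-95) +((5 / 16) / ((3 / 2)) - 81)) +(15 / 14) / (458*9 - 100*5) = -467335895 / 5780712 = -80.84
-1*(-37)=37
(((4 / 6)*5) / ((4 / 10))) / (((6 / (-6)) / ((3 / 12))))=-25 / 12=-2.08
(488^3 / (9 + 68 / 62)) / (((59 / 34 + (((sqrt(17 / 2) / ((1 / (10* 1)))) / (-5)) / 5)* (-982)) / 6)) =-361345035929600 / 3954411062141 + 40896908676669440* sqrt(34) / 3954411062141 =60212.90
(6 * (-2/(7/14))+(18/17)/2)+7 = -280/17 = -16.47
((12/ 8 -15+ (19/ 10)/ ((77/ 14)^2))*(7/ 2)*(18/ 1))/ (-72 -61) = 146331/ 22990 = 6.36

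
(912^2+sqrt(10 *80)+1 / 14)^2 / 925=46577668 *sqrt(2) / 1295+135592447426689 / 181300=747940812.66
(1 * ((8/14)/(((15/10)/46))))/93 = 368/1953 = 0.19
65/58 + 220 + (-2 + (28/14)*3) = 13057/58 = 225.12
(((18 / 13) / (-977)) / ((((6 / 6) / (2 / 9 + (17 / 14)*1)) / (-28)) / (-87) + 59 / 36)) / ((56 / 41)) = -17431929 / 27538498715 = -0.00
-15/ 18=-5/ 6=-0.83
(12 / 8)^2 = 9 / 4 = 2.25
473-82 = 391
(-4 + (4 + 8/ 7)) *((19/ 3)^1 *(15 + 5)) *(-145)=-440800/ 21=-20990.48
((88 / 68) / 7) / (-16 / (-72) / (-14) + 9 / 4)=792 / 9571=0.08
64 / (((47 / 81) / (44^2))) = 10036224 / 47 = 213536.68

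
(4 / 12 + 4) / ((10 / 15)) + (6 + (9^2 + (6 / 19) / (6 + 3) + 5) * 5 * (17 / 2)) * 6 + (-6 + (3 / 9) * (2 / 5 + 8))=4175867 / 190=21978.25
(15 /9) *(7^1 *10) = 350 /3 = 116.67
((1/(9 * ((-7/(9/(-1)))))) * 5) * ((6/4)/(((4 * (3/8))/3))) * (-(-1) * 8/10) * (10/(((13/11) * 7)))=1320/637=2.07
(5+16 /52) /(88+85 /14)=322 /5707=0.06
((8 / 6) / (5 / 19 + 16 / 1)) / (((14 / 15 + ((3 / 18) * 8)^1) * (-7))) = -190 / 36771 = -0.01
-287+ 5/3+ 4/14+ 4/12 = -1993/7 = -284.71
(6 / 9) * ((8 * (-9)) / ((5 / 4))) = -192 / 5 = -38.40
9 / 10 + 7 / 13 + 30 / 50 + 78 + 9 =2315 / 26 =89.04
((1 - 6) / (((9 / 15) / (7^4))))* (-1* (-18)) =-360150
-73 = -73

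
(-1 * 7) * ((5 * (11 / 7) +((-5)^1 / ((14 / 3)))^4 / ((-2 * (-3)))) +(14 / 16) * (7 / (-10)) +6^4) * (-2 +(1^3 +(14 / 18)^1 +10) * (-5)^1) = 68601220669 / 123480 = 555565.44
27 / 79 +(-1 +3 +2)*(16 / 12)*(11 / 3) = 14147 / 711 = 19.90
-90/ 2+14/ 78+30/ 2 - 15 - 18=-2450/ 39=-62.82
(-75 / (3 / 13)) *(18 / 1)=-5850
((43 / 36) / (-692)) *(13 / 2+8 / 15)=-9073 / 747360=-0.01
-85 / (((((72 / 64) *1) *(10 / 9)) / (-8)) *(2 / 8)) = 2176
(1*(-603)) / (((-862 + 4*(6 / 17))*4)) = 10251 / 58520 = 0.18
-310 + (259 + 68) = 17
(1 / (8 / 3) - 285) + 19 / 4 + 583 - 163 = 1121 / 8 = 140.12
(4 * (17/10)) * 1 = 34/5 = 6.80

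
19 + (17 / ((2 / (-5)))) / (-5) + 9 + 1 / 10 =183 / 5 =36.60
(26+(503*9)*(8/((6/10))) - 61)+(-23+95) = 60397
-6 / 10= -3 / 5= -0.60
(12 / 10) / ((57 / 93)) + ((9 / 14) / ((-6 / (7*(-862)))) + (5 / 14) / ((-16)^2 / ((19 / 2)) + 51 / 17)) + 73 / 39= 9597100972 / 14757015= 650.34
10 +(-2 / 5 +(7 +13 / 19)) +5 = 2117 / 95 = 22.28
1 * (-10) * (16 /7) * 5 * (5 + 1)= -4800 /7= -685.71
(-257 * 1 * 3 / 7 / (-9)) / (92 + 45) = 257 / 2877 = 0.09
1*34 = 34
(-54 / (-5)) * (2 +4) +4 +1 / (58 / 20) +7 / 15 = 69.61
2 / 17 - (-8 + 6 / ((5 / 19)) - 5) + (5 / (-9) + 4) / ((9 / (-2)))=-71933 / 6885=-10.45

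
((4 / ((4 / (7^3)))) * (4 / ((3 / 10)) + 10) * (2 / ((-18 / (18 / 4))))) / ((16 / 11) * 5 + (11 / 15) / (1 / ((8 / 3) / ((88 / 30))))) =-132055 / 262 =-504.03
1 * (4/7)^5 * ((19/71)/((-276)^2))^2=0.00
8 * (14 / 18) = 56 / 9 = 6.22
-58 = -58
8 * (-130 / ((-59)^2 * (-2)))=520 / 3481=0.15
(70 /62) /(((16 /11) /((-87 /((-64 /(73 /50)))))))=489027 /317440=1.54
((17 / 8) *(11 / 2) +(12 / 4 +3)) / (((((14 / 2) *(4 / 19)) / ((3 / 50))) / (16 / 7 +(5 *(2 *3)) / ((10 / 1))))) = 596847 / 156800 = 3.81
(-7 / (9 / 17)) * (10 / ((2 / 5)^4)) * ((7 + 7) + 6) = -1859375 / 18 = -103298.61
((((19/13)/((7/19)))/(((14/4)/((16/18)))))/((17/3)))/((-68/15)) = -7220/184093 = -0.04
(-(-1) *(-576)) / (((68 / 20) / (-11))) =31680 / 17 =1863.53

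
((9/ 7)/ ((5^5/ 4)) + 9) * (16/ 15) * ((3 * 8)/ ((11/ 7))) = 2291328/ 15625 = 146.64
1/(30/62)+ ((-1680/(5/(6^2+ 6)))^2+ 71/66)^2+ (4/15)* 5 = 863797914666129077177/21780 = 39660143005791050.38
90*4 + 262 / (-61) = 21698 / 61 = 355.70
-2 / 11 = -0.18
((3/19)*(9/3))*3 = 27/19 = 1.42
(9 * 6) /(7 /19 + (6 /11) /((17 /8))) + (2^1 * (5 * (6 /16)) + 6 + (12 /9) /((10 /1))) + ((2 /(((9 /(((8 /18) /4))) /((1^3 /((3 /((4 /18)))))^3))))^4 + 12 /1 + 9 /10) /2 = 1474020453738357868629642685733 /14350062875972441396928507261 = 102.72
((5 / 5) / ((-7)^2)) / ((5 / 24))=24 / 245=0.10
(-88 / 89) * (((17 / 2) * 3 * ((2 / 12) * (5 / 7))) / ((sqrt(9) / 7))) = -1870 / 267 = -7.00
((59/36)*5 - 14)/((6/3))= -209/72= -2.90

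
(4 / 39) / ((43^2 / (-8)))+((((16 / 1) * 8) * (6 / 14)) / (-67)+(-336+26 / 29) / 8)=-167545519993 / 3923126844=-42.71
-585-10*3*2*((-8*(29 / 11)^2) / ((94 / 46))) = 5957745 / 5687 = 1047.61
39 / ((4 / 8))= 78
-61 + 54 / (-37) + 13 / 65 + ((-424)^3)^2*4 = 4299588170012414722 / 185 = 23241017135202241.74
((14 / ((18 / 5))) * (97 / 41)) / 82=3395 / 30258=0.11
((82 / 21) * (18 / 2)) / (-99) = -82 / 231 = -0.35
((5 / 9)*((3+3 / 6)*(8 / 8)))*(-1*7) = -245 / 18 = -13.61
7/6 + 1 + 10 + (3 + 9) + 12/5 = 797/30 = 26.57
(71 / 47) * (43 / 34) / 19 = 3053 / 30362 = 0.10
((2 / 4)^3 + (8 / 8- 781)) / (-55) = 6239 / 440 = 14.18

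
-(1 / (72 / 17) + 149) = -10745 / 72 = -149.24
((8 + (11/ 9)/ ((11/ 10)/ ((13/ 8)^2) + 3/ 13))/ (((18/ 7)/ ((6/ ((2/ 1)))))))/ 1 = 340753/ 29538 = 11.54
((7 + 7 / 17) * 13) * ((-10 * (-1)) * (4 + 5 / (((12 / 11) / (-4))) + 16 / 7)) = -197340 / 17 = -11608.24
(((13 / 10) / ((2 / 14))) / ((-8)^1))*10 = -91 / 8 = -11.38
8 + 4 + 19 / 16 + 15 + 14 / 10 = 2367 / 80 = 29.59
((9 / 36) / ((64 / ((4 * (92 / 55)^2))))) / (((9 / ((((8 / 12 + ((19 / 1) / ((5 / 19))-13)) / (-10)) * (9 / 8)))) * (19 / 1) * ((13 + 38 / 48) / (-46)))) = 5462983 / 951211250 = 0.01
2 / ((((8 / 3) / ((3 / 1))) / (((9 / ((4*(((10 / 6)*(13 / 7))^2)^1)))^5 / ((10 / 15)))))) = 26593117880808352923 / 11028679347920000000000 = 0.00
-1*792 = -792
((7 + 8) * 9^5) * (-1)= -885735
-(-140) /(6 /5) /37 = 350 /111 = 3.15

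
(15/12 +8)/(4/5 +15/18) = 5.66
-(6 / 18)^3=-1 / 27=-0.04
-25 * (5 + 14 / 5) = -195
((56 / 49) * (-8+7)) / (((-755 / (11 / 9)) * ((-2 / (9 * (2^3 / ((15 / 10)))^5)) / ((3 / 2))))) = -53.89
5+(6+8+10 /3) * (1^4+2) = 57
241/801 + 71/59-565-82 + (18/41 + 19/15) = -6237099118/9688095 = -643.79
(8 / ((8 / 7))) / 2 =7 / 2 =3.50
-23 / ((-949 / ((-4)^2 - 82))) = -1.60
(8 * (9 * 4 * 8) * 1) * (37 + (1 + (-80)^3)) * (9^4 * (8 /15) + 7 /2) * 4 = -82632927624192 /5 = -16526585524838.40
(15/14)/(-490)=-0.00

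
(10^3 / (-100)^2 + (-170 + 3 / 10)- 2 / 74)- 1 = -31566 / 185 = -170.63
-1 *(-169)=169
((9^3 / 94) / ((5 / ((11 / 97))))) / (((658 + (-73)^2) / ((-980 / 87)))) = -261954 / 791547257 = -0.00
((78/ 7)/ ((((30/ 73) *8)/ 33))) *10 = 31317/ 28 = 1118.46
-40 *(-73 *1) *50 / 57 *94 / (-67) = -13724000 / 3819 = -3593.61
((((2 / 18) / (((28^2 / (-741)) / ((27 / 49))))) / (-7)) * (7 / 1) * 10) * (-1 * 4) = -11115 / 4802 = -2.31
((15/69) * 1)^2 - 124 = -65571/529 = -123.95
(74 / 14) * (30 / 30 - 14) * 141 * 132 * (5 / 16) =-11190465 / 28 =-399659.46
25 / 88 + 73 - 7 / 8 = 1593 / 22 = 72.41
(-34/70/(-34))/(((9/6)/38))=38/105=0.36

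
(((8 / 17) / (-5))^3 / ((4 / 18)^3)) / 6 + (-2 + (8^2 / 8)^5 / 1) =20122411974 / 614125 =32765.99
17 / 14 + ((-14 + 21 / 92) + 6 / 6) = -7443 / 644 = -11.56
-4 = -4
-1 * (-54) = 54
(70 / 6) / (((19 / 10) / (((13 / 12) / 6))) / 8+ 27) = 4550 / 11043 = 0.41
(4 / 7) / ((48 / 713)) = 713 / 84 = 8.49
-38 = -38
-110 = -110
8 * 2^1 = 16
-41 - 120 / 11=-571 / 11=-51.91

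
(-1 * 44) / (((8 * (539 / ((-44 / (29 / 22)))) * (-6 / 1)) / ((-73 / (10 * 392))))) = 8833 / 8355480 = 0.00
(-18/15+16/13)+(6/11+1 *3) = 2557/715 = 3.58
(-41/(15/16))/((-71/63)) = 13776/355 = 38.81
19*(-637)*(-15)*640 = 116188800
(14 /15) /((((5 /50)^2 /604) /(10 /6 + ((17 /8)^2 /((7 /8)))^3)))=55334544185 /7056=7842197.31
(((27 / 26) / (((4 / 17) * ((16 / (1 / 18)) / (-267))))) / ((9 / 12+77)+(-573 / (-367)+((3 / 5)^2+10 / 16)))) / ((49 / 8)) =-13881775 / 1668585828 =-0.01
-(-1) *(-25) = -25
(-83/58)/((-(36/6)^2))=83/2088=0.04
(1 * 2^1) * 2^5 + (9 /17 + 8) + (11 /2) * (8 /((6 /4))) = 101.86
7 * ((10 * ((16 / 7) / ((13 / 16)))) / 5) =512 / 13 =39.38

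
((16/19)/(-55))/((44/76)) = -16/605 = -0.03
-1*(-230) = 230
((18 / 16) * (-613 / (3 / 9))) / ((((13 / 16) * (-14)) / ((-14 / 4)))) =-16551 / 26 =-636.58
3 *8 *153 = 3672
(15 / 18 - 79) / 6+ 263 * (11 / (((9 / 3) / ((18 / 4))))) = 155753 / 36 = 4326.47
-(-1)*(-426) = -426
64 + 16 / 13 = 848 / 13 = 65.23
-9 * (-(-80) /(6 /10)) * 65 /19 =-78000 /19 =-4105.26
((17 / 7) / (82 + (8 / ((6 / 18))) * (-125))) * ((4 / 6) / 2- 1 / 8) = -85 / 490224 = -0.00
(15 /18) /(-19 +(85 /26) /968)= -62920 /1434321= -0.04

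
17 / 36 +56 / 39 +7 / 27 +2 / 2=4447 / 1404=3.17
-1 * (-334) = 334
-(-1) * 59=59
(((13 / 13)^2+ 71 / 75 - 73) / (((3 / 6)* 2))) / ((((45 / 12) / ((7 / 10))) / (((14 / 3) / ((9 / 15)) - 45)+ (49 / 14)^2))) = 331.21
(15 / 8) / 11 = 15 / 88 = 0.17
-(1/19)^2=-1/361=-0.00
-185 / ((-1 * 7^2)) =185 / 49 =3.78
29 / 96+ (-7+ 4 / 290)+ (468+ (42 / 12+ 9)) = 6595517 / 13920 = 473.82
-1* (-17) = 17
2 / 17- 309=-5251 / 17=-308.88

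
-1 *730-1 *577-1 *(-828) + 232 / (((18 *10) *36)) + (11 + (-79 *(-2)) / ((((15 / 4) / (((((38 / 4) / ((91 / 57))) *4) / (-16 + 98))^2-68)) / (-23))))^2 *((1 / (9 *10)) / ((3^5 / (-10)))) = -377930435390248944557908457 / 190705093631951412150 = -1981753.23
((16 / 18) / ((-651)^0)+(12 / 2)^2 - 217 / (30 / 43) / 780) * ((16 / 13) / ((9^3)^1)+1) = 2701926139 / 73920600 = 36.55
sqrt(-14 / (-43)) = sqrt(602) / 43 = 0.57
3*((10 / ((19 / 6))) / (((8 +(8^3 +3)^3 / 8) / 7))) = 1120 / 288358649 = 0.00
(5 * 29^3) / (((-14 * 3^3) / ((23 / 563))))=-2804735 / 212814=-13.18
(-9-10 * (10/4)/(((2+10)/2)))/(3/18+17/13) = -1027/115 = -8.93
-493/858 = -0.57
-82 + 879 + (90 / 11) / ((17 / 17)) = 8857 / 11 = 805.18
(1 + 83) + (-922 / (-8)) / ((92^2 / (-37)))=2826847 / 33856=83.50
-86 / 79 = -1.09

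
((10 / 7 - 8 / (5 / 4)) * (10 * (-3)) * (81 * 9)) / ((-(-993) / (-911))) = -231113412 / 2317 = -99746.83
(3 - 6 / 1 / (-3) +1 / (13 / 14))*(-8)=-632 / 13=-48.62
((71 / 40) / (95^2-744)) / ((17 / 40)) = 71 / 140777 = 0.00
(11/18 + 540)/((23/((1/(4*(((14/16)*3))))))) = 9731/4347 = 2.24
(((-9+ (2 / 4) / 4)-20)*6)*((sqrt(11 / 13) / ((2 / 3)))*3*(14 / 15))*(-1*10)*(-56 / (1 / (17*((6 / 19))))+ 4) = -41010354*sqrt(143) / 247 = -1985475.73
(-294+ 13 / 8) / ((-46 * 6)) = 2339 / 2208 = 1.06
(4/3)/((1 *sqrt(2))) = 2 *sqrt(2)/3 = 0.94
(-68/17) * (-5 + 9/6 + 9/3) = 2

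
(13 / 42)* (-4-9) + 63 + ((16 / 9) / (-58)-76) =-62317 / 3654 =-17.05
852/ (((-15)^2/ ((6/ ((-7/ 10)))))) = -1136/ 35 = -32.46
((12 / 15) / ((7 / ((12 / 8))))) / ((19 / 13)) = 78 / 665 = 0.12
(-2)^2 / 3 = 4 / 3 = 1.33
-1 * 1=-1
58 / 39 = 1.49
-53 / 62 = -0.85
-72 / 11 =-6.55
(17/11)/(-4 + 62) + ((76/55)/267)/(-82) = 928291/34920930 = 0.03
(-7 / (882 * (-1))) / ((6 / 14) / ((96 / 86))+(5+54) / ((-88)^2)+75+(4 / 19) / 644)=1692064 / 16073552421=0.00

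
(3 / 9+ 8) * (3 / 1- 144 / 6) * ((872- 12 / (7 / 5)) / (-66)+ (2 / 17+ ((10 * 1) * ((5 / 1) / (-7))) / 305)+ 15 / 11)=69614675 / 34221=2034.27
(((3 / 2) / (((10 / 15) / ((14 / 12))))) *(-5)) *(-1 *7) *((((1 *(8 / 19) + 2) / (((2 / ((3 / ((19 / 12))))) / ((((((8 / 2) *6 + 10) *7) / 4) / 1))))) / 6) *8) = 6035085 / 361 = 16717.69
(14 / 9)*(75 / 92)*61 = 10675 / 138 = 77.36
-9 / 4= -2.25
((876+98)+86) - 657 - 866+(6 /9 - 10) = -1417 /3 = -472.33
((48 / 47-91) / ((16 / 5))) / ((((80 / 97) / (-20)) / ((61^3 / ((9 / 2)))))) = 465552784765 / 13536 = 34393675.00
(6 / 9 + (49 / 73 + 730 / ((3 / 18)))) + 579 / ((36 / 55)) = 1537649 / 292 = 5265.92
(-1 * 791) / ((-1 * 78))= 791 / 78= 10.14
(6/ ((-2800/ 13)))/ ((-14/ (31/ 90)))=403/ 588000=0.00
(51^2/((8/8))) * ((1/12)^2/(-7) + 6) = 1747583/112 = 15603.42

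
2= 2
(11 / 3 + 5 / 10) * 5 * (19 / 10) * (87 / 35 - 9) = -1805 / 7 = -257.86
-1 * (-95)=95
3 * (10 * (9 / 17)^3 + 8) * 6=170.71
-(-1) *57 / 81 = 19 / 27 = 0.70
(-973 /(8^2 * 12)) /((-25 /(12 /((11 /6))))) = 2919 /8800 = 0.33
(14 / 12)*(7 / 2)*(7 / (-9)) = -343 / 108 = -3.18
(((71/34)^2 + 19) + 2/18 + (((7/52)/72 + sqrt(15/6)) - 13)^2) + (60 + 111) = 1482379852945/4051067904 - 48665 *sqrt(10)/3744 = 324.82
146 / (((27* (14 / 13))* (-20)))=-949 / 3780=-0.25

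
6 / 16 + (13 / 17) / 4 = 77 / 136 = 0.57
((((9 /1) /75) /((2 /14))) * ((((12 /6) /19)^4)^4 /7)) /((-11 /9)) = -1769472 /79321388731095821112275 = -0.00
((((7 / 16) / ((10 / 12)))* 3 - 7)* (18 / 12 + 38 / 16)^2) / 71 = -208537 / 181760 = -1.15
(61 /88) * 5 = 305 /88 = 3.47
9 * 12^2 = 1296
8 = 8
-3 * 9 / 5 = -27 / 5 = -5.40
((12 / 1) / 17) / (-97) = -12 / 1649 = -0.01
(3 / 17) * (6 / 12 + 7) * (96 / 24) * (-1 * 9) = -810 / 17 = -47.65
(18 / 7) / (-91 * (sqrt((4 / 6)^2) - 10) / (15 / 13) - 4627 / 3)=-810 / 253967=-0.00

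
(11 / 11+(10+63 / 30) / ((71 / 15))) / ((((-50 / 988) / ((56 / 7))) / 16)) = -3193216 / 355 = -8994.97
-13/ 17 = -0.76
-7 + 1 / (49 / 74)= -269 / 49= -5.49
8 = 8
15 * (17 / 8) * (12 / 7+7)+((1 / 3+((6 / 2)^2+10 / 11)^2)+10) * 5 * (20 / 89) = 723141785 / 1809192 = 399.70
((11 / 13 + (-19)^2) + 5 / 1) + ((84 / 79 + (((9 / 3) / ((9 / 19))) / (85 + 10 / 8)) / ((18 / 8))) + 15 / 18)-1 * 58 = 5946069101 / 19133010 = 310.78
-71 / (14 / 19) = -1349 / 14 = -96.36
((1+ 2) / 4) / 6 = 1 / 8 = 0.12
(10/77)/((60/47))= 47/462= 0.10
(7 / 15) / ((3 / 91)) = 637 / 45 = 14.16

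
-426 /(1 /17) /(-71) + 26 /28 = 1441 /14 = 102.93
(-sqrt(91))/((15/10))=-2 * sqrt(91)/3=-6.36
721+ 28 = 749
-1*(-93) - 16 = 77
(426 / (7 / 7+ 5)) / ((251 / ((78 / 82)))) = 2769 / 10291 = 0.27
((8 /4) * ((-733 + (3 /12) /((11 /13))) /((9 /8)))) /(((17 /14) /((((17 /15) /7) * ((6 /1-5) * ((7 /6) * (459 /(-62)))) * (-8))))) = -12000.60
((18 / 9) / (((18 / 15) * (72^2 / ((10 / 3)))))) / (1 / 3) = 25 / 7776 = 0.00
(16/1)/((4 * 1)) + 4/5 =24/5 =4.80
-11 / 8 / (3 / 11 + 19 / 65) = -7865 / 3232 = -2.43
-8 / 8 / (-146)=0.01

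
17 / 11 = 1.55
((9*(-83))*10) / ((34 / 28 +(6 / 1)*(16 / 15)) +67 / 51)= -26667900 / 31873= -836.69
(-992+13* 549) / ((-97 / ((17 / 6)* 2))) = -104465 / 291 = -358.99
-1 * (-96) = 96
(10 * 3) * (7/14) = 15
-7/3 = -2.33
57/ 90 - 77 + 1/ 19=-43499/ 570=-76.31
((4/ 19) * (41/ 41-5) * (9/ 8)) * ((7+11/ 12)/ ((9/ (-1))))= 0.83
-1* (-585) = 585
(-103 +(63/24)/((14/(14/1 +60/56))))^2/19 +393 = 46219627/50176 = 921.15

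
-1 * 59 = -59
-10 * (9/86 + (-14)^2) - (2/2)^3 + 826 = -1136.05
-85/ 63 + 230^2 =3332615/ 63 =52898.65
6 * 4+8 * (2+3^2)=112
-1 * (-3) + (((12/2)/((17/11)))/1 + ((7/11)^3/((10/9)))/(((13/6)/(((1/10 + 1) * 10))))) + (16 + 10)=4553972/133705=34.06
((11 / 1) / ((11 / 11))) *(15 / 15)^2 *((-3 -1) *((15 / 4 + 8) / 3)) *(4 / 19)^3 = -33088 / 20577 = -1.61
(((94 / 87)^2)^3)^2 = 475920314814253376475136 / 188031682201497672618081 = 2.53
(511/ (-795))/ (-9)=511/ 7155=0.07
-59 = -59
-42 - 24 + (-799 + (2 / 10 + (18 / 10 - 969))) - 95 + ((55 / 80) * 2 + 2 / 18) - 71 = -143749 / 72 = -1996.51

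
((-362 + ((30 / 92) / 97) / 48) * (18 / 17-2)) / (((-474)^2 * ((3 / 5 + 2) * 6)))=43073165 / 443106905904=0.00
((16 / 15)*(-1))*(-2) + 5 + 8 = 227 / 15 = 15.13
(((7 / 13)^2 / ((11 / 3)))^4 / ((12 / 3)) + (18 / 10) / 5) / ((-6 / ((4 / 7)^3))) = -1146570024596856 / 102412198143830575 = -0.01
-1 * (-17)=17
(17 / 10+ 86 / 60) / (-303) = -47 / 4545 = -0.01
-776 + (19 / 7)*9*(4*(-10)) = -12272 / 7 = -1753.14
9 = 9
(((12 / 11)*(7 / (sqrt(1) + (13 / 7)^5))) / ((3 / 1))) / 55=117649 / 58700125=0.00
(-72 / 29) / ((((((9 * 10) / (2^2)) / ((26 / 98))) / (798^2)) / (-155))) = 83798208 / 29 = 2889593.38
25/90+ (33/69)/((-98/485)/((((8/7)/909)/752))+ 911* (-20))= 3878479705/13962699792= 0.28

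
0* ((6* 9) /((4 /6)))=0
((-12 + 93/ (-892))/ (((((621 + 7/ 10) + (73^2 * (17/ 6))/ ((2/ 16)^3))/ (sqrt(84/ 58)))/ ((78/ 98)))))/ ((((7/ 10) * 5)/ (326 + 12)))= -164222370 * sqrt(1218)/ 39575203838947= -0.00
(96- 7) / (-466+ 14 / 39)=-3471 / 18160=-0.19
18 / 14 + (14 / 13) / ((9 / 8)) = 1837 / 819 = 2.24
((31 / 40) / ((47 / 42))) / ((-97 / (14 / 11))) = -0.01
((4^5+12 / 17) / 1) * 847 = 14754740 / 17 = 867925.88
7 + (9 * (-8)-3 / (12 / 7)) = -267 / 4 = -66.75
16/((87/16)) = 256/87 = 2.94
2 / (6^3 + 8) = 1 / 112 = 0.01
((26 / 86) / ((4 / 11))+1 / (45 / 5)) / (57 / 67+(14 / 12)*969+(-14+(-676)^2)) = 0.00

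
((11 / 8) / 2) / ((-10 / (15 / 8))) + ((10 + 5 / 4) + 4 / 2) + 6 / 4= 3743 / 256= 14.62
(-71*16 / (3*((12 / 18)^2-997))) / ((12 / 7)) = 1988 / 8969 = 0.22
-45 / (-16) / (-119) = -45 / 1904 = -0.02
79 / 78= 1.01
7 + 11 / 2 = 25 / 2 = 12.50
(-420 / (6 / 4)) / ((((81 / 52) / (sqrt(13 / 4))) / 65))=-473200 *sqrt(13) / 81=-21063.54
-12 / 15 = -4 / 5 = -0.80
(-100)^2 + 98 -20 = 10078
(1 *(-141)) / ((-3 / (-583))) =-27401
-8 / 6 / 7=-0.19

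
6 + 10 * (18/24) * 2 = 21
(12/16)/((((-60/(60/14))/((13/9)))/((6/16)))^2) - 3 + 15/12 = -263255/150528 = -1.75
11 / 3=3.67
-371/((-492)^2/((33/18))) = -4081/1452384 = -0.00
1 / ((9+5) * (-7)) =-1 / 98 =-0.01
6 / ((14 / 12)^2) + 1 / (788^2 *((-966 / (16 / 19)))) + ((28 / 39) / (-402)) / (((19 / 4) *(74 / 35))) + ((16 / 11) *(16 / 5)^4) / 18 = 42690933952548189859 / 3314172092907926250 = 12.88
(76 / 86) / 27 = 0.03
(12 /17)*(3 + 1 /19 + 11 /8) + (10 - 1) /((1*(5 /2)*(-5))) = 38847 /16150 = 2.41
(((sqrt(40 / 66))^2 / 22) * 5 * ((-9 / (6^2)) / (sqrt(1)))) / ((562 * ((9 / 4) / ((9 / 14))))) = -25 / 1428042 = -0.00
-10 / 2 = -5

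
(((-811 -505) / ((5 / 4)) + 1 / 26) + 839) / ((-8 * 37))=27789 / 38480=0.72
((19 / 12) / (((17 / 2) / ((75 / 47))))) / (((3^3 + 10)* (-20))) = -95 / 236504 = -0.00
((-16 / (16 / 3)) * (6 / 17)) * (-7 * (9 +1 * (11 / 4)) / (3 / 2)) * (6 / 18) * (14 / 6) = 2303 / 51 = 45.16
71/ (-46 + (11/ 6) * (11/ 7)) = -2982/ 1811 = -1.65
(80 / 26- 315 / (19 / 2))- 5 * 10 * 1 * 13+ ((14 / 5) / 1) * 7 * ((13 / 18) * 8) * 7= 112.63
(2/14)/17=1/119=0.01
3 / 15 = 1 / 5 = 0.20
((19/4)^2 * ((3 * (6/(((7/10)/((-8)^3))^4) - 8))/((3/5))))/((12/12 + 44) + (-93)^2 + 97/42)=558173949785559717/25055807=22277228978.72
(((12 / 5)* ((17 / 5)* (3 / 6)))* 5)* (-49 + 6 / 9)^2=142970 / 3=47656.67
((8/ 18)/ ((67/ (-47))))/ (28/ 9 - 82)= 94/ 23785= 0.00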